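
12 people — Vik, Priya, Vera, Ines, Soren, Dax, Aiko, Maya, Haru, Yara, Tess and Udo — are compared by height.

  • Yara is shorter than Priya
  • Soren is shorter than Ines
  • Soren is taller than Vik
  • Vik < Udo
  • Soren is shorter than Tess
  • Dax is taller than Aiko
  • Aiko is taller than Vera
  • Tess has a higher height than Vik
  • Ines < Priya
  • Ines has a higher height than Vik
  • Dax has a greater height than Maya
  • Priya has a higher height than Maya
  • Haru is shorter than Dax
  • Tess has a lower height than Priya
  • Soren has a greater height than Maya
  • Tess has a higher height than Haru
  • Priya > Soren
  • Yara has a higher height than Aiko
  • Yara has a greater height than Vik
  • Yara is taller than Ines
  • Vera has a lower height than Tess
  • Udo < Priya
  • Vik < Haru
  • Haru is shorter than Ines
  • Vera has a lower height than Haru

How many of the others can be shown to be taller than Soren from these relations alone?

4

Directly above Soren: Tess, Ines, Priya.
One step further: Yara (4 so far).
No other element is forced above Soren by the given relations, so the count is 4.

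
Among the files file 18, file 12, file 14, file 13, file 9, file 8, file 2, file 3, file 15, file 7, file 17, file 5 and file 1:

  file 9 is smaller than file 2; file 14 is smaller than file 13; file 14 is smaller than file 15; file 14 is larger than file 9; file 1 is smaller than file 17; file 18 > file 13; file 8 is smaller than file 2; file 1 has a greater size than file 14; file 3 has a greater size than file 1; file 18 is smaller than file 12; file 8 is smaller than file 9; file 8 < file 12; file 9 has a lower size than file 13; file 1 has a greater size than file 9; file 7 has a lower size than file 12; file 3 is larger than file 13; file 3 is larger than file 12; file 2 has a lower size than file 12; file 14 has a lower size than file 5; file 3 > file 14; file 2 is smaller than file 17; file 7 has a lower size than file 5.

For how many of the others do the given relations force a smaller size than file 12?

From file 12 the given relations immediately reach file 8, file 7, file 2, file 18.
From those, file 9, file 13 — 6 in total.
From those, file 14 — 7 in total.
Nothing else is reachable below file 12; 7 in all.

7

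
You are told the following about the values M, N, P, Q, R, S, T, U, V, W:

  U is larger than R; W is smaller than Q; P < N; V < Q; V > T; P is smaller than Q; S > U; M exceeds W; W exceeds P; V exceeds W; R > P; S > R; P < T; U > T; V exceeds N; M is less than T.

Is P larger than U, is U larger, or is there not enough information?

U

Following the relations from P: P < W < M < T < U.
So U is larger.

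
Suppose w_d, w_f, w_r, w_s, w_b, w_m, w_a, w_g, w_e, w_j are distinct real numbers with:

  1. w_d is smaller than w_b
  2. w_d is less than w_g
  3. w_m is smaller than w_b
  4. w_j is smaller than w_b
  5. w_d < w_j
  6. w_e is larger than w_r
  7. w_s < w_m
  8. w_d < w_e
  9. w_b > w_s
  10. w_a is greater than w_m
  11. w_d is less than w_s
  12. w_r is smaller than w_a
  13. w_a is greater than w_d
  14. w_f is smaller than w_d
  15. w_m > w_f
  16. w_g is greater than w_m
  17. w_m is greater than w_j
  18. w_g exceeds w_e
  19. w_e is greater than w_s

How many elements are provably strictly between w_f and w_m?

3

Chaining upward from w_f reaches: w_d, w_s, w_j, w_a, w_b, w_e, w_g.
Chaining downward from w_m reaches: w_d, w_s, w_j.
Strictly between w_f and w_m are those in both lists: w_d, w_s, w_j — 3 elements.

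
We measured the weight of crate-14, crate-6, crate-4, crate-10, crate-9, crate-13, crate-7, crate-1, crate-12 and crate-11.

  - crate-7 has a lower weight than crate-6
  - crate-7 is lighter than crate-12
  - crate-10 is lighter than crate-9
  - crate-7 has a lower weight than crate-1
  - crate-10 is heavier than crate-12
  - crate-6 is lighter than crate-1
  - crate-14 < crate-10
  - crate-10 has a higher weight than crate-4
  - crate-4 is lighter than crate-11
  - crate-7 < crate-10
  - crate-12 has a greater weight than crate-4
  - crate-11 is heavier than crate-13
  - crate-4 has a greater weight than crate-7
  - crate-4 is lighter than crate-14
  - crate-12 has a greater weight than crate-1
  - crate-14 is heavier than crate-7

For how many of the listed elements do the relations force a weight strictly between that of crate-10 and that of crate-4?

Chaining upward from crate-4 reaches: crate-11, crate-12, crate-14, crate-9.
Chaining downward from crate-10 reaches: crate-7, crate-6, crate-1, crate-12, crate-14.
Strictly between crate-4 and crate-10 are those in both lists: crate-12, crate-14 — 2 elements.

2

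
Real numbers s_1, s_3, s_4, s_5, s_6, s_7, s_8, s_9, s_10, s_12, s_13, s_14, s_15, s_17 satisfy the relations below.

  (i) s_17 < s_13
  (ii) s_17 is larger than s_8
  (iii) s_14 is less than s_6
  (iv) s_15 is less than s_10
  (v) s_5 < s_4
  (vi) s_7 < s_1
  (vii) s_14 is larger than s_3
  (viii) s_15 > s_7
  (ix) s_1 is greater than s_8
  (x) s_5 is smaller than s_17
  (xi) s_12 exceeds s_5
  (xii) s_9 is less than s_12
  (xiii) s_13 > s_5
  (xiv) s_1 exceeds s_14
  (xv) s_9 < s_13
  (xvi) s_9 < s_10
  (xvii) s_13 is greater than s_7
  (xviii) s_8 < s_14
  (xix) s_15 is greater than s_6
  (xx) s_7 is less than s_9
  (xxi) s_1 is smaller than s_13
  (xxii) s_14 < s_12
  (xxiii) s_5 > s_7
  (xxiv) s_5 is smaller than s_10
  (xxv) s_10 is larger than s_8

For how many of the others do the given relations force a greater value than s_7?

9

The elements the relations force above s_7 are s_5, s_9, s_17, s_4, s_1, s_15, s_10, s_12, s_13 — no chain reaches any other.
That is 9.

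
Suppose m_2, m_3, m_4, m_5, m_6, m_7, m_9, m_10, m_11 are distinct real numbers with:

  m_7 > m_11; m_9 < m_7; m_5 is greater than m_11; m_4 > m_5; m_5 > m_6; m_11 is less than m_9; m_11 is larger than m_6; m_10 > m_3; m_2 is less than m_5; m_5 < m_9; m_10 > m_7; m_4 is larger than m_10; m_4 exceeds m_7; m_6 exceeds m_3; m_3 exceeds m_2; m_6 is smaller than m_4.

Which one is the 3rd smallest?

Piecing the relations together gives one ordering: m_2 < m_3 < m_6 < m_11 < m_5 < m_9 < m_7 < m_10 < m_4.
The 3rd smallest is m_6.

m_6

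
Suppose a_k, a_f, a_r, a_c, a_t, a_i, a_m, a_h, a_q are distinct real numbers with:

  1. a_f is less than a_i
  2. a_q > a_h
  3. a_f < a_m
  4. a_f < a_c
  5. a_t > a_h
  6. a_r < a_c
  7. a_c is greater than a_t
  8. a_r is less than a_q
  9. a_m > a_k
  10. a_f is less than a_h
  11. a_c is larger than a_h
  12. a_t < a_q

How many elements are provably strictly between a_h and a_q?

1

Chaining upward from a_h reaches: a_t, a_c.
Chaining downward from a_q reaches: a_f, a_t, a_r.
Strictly between a_h and a_q are those in both lists: a_t — 1 element.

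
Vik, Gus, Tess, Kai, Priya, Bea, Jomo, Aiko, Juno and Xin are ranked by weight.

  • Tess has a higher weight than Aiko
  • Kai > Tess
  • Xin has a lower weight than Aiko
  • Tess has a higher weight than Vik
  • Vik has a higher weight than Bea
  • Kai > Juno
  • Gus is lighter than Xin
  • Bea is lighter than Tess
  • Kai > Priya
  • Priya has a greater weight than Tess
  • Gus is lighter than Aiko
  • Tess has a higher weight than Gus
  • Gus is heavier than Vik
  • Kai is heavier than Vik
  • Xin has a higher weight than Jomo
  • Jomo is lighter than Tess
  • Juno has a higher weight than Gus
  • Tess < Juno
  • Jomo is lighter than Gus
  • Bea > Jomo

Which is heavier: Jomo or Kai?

The relevant relations are Jomo < Bea; Bea < Vik; Vik < Gus; Gus < Xin; Xin < Aiko; Aiko < Tess; Tess < Juno; Juno < Kai.
Together: Jomo < Bea < Vik < Gus < Xin < Aiko < Tess < Juno < Kai.
So Jomo < Kai; Kai is the heavier of the two.

Kai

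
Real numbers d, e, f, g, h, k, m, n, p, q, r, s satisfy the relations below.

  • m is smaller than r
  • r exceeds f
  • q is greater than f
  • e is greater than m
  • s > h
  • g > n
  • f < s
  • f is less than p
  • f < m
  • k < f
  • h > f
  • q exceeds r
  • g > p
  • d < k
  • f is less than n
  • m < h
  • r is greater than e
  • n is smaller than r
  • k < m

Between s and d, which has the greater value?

d < k and k < f give d < f.
With f < m: d < k < f < m.
With m < h: d < k < f < m < h.
Then h < s extends the chain to s.
So d < s; s is the larger of the two.

s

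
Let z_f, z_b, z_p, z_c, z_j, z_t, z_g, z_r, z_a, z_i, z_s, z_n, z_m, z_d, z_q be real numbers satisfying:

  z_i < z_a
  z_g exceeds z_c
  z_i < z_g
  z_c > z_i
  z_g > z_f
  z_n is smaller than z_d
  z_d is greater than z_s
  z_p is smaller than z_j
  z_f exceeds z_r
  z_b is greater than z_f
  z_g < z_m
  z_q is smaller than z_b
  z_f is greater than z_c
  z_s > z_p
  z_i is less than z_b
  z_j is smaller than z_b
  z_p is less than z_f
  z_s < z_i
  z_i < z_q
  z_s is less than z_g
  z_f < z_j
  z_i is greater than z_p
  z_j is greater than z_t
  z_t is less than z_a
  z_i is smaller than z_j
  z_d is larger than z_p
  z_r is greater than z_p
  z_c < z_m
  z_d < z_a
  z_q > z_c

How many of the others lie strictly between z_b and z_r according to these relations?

Chaining upward from z_r reaches: z_f, z_j, z_g, z_m.
Chaining downward from z_b reaches: z_p, z_s, z_i, z_c, z_t, z_f, z_j, z_q.
Strictly between z_r and z_b are those in both lists: z_f, z_j — 2 elements.

2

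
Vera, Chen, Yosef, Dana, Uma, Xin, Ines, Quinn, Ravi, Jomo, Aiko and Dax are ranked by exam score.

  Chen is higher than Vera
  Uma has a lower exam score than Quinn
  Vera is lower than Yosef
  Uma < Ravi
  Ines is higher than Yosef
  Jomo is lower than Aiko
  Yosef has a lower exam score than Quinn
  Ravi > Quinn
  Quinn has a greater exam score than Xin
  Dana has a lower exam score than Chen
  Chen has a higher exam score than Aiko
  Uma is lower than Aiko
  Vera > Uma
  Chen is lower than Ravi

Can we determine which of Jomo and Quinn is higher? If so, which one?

Following every chain through Jomo: above Jomo we get Aiko, Chen, Ravi.
Quinn is not reached, and no chain runs the other way from Quinn to Jomo.
So the given relations leave the order of Jomo and Quinn undetermined.

undetermined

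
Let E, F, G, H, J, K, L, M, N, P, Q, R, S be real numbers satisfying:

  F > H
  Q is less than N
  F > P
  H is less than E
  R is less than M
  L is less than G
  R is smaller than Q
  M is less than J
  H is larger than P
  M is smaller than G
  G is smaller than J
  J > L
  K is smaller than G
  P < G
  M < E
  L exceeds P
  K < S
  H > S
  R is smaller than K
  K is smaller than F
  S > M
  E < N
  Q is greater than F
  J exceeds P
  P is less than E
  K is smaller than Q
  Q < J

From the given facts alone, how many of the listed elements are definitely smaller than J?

The elements the relations force below J are R, P, M, K, S, L, H, G, F, Q — no chain reaches any other.
That is 10.

10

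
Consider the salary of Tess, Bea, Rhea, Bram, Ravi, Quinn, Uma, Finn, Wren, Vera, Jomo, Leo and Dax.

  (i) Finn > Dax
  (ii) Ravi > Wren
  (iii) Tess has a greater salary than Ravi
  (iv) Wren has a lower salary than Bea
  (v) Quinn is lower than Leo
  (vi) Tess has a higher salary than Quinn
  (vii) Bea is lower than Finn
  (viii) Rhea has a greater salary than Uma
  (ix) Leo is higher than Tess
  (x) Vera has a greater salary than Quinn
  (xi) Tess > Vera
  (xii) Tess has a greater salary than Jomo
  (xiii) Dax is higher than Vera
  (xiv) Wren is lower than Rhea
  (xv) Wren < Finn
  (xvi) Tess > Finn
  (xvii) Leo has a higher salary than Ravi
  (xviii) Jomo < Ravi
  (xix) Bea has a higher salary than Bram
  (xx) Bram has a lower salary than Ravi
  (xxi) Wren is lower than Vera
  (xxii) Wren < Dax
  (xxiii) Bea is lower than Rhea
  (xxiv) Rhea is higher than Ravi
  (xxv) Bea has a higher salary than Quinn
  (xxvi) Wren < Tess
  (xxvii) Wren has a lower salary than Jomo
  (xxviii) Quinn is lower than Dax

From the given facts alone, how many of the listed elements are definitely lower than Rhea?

From Rhea the given relations immediately reach Wren, Uma, Ravi, Bea.
From those, Jomo, Quinn, Bram — 7 in total.
No other element is forced below Rhea by the given relations, so the count is 7.

7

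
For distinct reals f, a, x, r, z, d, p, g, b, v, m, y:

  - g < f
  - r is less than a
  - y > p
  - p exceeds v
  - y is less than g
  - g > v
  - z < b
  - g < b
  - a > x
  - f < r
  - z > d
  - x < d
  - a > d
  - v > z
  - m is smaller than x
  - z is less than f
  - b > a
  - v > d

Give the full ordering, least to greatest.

m < x < d < z < v < p < y < g < f < r < a < b

The consecutive links are each given: m < x; x < d; d < z; z < v; v < p; p < y; y < g; g < f; f < r; r < a; a < b.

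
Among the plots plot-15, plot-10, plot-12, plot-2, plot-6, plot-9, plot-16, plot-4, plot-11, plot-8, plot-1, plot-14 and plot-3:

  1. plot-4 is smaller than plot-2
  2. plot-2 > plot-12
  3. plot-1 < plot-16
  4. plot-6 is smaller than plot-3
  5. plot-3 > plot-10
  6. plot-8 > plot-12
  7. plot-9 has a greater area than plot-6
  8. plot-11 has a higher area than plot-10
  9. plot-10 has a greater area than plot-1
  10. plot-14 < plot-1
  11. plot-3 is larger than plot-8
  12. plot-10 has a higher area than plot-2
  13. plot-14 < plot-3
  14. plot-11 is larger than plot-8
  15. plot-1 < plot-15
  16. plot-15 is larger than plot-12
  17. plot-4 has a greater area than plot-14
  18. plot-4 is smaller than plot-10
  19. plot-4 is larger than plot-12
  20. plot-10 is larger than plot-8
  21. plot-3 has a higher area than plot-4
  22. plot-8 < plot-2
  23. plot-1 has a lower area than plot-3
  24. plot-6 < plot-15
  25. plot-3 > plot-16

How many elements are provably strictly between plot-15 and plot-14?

1

Chaining upward from plot-14 reaches: plot-4, plot-1, plot-2, plot-16, plot-10, plot-3, plot-11.
Chaining downward from plot-15 reaches: plot-12, plot-1, plot-6.
Strictly between plot-14 and plot-15 are those in both lists: plot-1 — 1 element.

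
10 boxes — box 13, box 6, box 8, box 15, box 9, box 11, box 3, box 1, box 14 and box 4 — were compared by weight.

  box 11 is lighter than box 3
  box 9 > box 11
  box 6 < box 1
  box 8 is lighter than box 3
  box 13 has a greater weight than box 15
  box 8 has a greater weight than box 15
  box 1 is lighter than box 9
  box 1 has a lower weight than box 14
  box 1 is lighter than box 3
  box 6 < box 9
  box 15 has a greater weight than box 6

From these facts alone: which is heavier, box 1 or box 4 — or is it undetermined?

Following every chain through box 1: above box 1 we get box 9, box 3, box 14; below box 1 we get box 6.
box 4 is not reached, and no chain runs the other way from box 4 to box 1.
So the given relations leave the order of box 1 and box 4 undetermined.

undetermined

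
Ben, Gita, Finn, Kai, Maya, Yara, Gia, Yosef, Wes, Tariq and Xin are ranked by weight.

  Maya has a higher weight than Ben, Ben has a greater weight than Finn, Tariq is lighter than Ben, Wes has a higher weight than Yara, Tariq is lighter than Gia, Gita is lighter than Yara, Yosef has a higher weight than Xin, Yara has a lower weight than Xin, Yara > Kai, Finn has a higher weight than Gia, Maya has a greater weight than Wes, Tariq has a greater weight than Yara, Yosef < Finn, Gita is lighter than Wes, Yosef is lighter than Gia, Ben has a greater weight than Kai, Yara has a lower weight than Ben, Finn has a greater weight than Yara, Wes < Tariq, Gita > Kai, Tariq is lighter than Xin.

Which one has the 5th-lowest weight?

Chaining the given pairs: Kai < Gita < Yara < Wes < Tariq < Xin < Yosef < Gia < Finn < Ben < Maya.
The 5th smallest is Tariq.

Tariq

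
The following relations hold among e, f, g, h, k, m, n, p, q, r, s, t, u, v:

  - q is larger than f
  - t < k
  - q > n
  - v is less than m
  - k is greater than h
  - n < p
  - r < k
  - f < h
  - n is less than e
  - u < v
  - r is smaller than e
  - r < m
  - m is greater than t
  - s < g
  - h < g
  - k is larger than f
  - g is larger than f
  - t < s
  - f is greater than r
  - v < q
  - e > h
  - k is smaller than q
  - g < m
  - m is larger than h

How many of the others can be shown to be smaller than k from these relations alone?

4

From k the given relations immediately reach r, t, f, h.
Nothing else is reachable below k; 4 in all.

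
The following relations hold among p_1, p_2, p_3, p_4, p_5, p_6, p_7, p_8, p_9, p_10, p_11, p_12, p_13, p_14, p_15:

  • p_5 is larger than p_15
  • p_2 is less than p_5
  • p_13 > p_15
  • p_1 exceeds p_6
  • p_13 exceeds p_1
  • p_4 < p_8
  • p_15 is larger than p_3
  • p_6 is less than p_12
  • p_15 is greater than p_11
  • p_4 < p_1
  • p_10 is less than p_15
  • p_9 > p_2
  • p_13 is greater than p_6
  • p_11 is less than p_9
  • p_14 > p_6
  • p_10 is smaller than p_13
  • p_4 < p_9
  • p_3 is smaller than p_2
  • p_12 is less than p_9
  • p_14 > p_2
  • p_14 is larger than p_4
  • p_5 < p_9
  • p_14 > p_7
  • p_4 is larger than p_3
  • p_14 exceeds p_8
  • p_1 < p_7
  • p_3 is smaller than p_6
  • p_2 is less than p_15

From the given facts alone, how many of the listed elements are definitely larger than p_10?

Directly above p_10: p_15, p_13.
One step further: p_5 (3 so far).
One step further: p_9 (4 so far).
No other element is forced above p_10 by the given relations, so the count is 4.

4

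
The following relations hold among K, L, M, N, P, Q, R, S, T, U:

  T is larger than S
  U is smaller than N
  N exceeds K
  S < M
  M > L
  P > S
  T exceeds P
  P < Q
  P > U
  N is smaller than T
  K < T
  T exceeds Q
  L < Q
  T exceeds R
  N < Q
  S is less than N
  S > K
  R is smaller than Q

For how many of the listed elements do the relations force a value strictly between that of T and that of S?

The relations place S below T. An element lies strictly between them when it is forced above S and also forced below T.
Above S: {N, M, P, Q}. Below T: {K, U, R, L, N, P, Q}.
Intersection: {N, P, Q} — 3.

3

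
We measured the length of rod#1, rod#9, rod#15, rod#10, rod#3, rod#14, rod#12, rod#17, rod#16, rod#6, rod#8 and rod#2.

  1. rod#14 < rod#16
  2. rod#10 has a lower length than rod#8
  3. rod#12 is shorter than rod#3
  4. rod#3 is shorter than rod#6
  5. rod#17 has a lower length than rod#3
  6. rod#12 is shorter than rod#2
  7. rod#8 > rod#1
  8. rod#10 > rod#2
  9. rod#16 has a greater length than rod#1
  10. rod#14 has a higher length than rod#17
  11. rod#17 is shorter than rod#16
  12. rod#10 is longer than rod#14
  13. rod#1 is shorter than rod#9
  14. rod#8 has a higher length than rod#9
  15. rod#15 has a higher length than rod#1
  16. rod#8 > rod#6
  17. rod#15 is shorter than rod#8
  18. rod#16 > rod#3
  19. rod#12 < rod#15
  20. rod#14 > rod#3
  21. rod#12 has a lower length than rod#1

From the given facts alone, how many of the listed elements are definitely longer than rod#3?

5

From rod#3 the given relations immediately reach rod#14, rod#6, rod#16.
From those, rod#10, rod#8 — 5 in total.
No other element is forced above rod#3 by the given relations, so the count is 5.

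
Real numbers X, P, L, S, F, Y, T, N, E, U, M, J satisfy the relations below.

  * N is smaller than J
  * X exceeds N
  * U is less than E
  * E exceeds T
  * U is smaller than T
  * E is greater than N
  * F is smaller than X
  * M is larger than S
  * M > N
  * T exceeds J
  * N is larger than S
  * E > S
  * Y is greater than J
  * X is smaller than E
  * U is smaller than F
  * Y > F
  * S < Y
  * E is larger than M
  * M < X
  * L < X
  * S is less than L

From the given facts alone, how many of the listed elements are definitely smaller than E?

From E the given relations immediately reach S, N, U, M, T, X.
From those, J, F, L — 9 in total.
Nothing else is reachable below E; 9 in all.

9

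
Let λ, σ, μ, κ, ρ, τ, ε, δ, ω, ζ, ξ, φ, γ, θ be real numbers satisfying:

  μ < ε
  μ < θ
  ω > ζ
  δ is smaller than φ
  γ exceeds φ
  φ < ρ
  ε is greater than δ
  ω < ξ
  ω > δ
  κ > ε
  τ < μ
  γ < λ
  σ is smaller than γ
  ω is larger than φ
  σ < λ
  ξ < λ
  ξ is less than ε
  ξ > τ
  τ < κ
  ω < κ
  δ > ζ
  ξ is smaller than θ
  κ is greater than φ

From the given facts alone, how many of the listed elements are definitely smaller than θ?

Directly below θ: μ, ξ.
One step further: τ, ω (4 so far).
One step further: ζ, δ, φ (7 so far).
No other element is forced below θ by the given relations, so the count is 7.

7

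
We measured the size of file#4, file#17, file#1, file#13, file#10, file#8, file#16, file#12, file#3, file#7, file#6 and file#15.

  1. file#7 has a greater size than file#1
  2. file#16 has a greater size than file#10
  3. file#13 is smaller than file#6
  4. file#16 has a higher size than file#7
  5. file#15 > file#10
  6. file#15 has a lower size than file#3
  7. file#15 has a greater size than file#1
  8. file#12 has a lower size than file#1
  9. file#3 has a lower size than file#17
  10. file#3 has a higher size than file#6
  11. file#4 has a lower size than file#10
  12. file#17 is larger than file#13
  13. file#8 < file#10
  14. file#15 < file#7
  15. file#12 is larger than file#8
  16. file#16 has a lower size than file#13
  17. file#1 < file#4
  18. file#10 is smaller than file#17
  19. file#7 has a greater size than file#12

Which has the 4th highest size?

file#13

The consecutive relations fix a unique order: file#8 < file#12 < file#1 < file#4 < file#10 < file#15 < file#7 < file#16 < file#13 < file#6 < file#3 < file#17.
Counting 4 from the largest end gives file#13.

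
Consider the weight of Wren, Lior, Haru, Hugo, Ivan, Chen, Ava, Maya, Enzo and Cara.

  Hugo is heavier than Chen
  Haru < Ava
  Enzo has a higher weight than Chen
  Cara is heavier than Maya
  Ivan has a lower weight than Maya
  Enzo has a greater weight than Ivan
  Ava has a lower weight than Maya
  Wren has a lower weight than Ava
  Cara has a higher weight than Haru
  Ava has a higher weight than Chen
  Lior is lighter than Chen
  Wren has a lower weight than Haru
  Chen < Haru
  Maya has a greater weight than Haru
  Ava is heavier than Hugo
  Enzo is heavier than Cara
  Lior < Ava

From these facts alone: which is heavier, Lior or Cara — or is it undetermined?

Lior < Chen and Chen < Hugo give Lior < Hugo.
With Hugo < Ava: Lior < Chen < Hugo < Ava.
Then Ava < Maya extends the chain to Maya.
With Maya < Cara: Lior < Chen < Hugo < Ava < Maya < Cara.
So Cara is heavier.

Cara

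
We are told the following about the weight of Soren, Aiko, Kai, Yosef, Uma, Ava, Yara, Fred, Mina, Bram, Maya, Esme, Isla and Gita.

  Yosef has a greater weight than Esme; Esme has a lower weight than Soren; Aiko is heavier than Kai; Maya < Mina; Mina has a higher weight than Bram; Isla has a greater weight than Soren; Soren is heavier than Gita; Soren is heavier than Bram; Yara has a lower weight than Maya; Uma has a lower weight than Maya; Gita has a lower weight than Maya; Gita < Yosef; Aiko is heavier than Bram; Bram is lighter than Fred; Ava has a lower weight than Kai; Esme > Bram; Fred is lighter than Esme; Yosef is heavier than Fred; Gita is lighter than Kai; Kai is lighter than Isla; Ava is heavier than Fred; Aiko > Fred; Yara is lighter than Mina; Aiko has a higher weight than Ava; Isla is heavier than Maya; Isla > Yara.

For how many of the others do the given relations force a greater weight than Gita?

From Gita the given relations immediately reach Maya, Soren, Kai, Yosef.
From those, Mina, Aiko, Isla — 7 in total.
No other element is forced above Gita by the given relations, so the count is 7.

7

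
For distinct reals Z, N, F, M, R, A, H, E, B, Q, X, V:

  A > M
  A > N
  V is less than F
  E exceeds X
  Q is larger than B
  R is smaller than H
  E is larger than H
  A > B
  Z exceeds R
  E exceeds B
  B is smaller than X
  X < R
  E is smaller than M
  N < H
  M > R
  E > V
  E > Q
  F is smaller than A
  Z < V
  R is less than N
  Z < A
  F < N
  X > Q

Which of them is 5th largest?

The consecutive relations fix a unique order: B < Q < X < R < Z < V < F < N < H < E < M < A.
Counting 5 from the largest end gives N.

N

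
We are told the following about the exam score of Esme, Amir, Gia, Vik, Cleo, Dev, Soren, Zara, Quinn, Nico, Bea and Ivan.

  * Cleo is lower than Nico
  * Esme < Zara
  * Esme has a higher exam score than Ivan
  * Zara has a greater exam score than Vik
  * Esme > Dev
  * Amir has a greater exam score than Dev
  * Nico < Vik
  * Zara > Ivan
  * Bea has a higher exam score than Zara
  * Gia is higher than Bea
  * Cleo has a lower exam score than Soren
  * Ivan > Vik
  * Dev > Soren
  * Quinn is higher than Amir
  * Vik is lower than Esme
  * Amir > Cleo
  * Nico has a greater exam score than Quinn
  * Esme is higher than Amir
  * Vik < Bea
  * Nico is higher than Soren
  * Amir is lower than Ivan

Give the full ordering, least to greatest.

Cleo < Soren < Dev < Amir < Quinn < Nico < Vik < Ivan < Esme < Zara < Bea < Gia

The consecutive links are each given: Cleo < Soren; Soren < Dev; Dev < Amir; Amir < Quinn; Quinn < Nico; Nico < Vik; Vik < Ivan; Ivan < Esme; Esme < Zara; Zara < Bea; Bea < Gia.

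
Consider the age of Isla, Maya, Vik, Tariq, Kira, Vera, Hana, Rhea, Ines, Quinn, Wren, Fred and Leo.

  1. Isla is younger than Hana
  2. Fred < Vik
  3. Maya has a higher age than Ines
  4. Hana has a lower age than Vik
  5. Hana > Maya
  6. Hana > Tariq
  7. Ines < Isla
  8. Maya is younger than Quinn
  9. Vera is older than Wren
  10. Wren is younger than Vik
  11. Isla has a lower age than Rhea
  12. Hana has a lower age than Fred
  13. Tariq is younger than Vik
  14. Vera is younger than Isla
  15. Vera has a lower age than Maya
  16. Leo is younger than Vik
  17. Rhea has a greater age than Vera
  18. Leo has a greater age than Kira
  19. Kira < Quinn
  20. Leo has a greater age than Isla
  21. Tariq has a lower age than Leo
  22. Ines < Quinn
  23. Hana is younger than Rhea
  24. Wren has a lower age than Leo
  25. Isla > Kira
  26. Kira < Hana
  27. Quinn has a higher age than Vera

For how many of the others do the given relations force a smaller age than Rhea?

8

Directly below Rhea: Vera, Isla, Hana.
One step further: Wren, Kira, Ines, Maya, Tariq (8 so far).
No other element is forced below Rhea by the given relations, so the count is 8.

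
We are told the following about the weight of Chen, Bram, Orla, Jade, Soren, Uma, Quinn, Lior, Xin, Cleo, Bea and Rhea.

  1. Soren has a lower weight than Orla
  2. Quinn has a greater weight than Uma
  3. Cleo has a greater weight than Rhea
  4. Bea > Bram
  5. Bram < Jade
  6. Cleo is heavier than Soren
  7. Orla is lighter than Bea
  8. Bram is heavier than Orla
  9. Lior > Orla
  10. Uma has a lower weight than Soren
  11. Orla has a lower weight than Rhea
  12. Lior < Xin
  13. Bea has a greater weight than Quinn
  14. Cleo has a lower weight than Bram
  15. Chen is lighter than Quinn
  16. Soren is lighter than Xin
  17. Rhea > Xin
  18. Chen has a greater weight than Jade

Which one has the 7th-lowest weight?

Cleo

The consecutive relations fix a unique order: Uma < Soren < Orla < Lior < Xin < Rhea < Cleo < Bram < Jade < Chen < Quinn < Bea.
The 7th smallest is Cleo.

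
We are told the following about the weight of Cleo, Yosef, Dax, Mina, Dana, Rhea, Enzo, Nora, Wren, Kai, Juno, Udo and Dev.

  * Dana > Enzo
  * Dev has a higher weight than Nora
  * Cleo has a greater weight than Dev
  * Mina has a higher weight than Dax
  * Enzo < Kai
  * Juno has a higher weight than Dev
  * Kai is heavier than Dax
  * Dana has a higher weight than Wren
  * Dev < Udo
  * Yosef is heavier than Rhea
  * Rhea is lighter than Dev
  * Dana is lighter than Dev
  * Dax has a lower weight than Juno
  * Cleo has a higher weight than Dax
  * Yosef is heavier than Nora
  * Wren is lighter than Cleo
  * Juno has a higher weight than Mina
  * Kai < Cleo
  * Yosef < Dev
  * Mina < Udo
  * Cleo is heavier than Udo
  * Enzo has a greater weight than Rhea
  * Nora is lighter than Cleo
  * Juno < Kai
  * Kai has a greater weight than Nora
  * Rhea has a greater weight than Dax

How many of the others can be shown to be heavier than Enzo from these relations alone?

The elements the relations force above Enzo are Dana, Dev, Udo, Juno, Kai, Cleo — no chain reaches any other.
That is 6.

6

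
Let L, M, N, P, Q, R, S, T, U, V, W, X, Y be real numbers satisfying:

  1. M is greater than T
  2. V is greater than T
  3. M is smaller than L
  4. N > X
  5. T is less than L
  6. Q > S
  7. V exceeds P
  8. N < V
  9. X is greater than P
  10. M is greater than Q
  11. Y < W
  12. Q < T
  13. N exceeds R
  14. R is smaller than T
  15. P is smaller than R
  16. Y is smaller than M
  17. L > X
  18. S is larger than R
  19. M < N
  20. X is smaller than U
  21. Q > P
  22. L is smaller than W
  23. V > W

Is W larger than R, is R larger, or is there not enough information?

R < S and S < Q give R < Q.
Then Q < T extends the chain to T.
Then T < L extends the chain to L.
With L < W: R < S < Q < T < L < W.
So W is larger.

W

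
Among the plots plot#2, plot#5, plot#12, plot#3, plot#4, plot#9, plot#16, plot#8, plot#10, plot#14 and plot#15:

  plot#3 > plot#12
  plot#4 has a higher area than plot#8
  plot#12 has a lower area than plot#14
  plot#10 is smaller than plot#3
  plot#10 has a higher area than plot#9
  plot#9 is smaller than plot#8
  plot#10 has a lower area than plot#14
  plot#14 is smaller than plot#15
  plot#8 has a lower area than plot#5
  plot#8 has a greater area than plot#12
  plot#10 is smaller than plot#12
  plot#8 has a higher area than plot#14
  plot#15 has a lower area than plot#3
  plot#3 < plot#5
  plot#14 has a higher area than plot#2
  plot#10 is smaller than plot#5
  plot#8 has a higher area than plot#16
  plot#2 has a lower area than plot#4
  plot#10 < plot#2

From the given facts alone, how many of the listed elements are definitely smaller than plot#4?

The elements the relations force below plot#4 are plot#9, plot#10, plot#12, plot#16, plot#2, plot#14, plot#8 — no chain reaches any other.
That is 7.

7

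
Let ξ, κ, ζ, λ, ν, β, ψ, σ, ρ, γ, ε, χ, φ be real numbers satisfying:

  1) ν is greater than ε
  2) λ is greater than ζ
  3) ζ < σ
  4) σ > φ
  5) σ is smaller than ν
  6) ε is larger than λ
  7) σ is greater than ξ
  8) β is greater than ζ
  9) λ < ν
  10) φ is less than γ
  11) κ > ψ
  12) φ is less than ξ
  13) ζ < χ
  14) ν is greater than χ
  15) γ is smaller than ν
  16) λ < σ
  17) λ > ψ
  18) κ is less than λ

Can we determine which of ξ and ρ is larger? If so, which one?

undetermined

Following every chain through ξ: above ξ we get σ, ν; below ξ we get φ.
ρ is not reached, and no chain runs the other way from ρ to ξ.
So the given relations leave the order of ξ and ρ undetermined.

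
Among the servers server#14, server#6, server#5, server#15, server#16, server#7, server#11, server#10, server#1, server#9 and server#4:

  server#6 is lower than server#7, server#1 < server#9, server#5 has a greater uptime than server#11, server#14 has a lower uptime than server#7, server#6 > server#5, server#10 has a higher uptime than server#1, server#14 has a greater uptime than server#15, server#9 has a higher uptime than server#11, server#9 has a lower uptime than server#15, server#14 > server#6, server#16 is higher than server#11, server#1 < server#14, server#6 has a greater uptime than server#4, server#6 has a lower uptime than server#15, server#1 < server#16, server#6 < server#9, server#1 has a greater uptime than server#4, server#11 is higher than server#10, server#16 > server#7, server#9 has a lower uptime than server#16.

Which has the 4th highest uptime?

Piecing the relations together gives one ordering: server#4 < server#1 < server#10 < server#11 < server#5 < server#6 < server#9 < server#15 < server#14 < server#7 < server#16.
Counting 4 from the largest end gives server#15.

server#15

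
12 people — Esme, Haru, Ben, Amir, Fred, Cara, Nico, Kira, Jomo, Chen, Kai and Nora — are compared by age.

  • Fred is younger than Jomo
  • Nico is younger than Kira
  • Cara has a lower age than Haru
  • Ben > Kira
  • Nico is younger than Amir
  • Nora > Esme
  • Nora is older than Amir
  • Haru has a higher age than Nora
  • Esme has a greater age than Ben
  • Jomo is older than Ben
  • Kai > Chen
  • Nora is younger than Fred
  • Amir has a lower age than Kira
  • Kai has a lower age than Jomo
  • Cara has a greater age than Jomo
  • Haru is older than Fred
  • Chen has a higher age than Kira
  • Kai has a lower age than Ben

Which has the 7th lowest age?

Esme

Piecing the relations together gives one ordering: Nico < Amir < Kira < Chen < Kai < Ben < Esme < Nora < Fred < Jomo < Cara < Haru.
The 7th smallest is Esme.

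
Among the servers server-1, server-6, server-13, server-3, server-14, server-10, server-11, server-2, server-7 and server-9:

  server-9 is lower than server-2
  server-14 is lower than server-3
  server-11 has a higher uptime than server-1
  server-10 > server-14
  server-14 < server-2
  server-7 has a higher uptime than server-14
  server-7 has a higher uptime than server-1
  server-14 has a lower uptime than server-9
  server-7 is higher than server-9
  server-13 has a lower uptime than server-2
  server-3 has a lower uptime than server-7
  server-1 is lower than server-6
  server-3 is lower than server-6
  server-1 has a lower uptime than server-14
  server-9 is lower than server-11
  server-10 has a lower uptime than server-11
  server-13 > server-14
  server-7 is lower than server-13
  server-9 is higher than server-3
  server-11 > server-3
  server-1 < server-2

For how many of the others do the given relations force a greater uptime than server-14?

8

Directly above server-14: server-10, server-3, server-9, server-7, server-13, server-2.
One step further: server-6, server-11 (8 so far).
Nothing else is reachable above server-14; 8 in all.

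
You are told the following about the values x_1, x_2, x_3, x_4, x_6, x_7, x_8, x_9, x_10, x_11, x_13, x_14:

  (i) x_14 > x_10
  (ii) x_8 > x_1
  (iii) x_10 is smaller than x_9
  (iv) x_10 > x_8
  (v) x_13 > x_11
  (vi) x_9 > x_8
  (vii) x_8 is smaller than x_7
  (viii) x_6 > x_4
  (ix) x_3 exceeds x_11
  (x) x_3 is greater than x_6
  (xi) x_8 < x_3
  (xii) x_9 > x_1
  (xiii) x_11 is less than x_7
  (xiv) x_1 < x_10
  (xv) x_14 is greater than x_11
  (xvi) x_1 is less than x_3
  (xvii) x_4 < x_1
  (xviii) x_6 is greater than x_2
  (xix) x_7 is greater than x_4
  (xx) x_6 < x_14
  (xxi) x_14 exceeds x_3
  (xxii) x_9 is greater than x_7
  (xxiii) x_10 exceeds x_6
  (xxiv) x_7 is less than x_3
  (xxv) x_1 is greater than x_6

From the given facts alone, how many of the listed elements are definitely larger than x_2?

8

The elements the relations force above x_2 are x_6, x_1, x_8, x_10, x_7, x_3, x_14, x_9 — no chain reaches any other.
That is 8.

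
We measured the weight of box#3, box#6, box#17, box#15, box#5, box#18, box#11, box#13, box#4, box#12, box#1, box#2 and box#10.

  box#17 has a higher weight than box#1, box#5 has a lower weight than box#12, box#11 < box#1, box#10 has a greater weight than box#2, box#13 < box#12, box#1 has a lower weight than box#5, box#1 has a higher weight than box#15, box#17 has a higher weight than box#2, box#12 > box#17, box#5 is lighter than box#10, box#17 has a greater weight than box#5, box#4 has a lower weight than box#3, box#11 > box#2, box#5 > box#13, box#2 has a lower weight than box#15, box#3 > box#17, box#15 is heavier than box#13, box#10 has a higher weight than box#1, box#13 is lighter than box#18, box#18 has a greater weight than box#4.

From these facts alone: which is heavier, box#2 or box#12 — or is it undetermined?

box#12

Following the relations from box#2: box#2 < box#11 < box#1 < box#5 < box#17 < box#12.
So box#12 is heavier.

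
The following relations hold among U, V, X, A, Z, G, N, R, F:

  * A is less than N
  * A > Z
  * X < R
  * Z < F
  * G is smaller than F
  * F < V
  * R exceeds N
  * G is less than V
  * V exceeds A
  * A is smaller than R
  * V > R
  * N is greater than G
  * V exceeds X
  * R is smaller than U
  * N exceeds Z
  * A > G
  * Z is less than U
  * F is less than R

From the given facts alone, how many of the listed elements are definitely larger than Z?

From Z the given relations immediately reach A, F, N, U.
From those, R, V — 6 in total.
No other element is forced above Z by the given relations, so the count is 6.

6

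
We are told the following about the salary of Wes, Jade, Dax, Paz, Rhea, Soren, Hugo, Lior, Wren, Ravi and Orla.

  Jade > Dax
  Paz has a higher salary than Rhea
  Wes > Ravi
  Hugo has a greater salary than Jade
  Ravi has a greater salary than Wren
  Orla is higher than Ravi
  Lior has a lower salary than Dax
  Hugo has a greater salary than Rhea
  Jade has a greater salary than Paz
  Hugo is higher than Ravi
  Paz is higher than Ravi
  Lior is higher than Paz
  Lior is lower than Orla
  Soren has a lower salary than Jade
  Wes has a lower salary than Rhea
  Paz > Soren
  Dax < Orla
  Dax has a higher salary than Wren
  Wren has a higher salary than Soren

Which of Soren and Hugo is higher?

Soren < Wren and Wren < Ravi give Soren < Ravi.
Then Ravi < Wes extends the chain to Wes.
With Wes < Rhea: Soren < Wren < Ravi < Wes < Rhea.
Then Rhea < Paz extends the chain to Paz.
Then Paz < Lior extends the chain to Lior.
With Lior < Dax: Soren < Wren < Ravi < Wes < Rhea < Paz < Lior < Dax.
Then Dax < Jade extends the chain to Jade.
Then Jade < Hugo extends the chain to Hugo.
So Soren < Hugo; Hugo is the higher of the two.

Hugo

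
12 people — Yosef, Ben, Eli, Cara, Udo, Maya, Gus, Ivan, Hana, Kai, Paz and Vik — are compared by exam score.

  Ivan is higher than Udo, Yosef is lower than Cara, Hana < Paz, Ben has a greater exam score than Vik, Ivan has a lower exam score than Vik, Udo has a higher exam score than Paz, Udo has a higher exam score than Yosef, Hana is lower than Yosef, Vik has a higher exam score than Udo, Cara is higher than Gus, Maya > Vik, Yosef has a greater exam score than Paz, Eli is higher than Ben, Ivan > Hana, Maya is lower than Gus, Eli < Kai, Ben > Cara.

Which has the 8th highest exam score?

Piecing the relations together gives one ordering: Hana < Paz < Yosef < Udo < Ivan < Vik < Maya < Gus < Cara < Ben < Eli < Kai.
The 8th largest is Ivan.

Ivan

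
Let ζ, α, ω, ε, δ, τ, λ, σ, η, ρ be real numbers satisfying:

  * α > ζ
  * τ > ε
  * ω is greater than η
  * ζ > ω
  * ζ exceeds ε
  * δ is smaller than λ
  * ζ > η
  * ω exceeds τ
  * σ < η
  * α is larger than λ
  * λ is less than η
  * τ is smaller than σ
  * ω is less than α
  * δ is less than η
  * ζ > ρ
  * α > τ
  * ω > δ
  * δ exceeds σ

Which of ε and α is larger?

α

ε < τ and τ < σ give ε < σ.
Then σ < δ extends the chain to δ.
With δ < λ: ε < τ < σ < δ < λ.
Then λ < η extends the chain to η.
With η < ω: ε < τ < σ < δ < λ < η < ω.
Then ω < ζ extends the chain to ζ.
Then ζ < α extends the chain to α.
So ε < α; α is the larger of the two.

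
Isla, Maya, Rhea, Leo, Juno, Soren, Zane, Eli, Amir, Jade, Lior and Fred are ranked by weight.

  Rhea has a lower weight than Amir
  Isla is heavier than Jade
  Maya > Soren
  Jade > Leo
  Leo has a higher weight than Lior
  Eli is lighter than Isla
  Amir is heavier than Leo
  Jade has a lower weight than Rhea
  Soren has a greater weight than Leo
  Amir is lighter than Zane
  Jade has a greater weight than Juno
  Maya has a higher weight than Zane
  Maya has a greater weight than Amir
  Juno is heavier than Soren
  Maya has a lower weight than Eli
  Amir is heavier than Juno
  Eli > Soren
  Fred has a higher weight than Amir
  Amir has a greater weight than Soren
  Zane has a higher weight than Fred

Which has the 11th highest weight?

The consecutive relations fix a unique order: Lior < Leo < Soren < Juno < Jade < Rhea < Amir < Fred < Zane < Maya < Eli < Isla.
The 11th largest is Leo.

Leo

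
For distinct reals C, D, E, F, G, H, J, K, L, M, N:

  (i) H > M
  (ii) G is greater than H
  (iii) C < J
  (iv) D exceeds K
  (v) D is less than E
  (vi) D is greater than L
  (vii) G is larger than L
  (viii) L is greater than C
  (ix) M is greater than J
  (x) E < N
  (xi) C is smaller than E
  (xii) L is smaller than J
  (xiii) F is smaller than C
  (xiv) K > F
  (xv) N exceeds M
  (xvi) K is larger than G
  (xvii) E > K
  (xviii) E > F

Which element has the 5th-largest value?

G

The consecutive relations fix a unique order: F < C < L < J < M < H < G < K < D < E < N.
The 5th largest is G.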